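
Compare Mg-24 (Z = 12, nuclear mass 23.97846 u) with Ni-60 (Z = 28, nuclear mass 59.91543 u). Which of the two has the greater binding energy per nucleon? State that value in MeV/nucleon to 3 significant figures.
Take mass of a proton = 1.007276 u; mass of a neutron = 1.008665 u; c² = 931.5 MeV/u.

Ni-60; 8.78 MeV/nucleon

Mg-24: Σm = 12(1.007276) + 12(1.008665) = 24.191292 u; Δm = 0.212832 u; E_B = 198.253 MeV; E_B/A = 8.261 MeV
Ni-60: Σm = 28(1.007276) + 32(1.008665) = 60.481008 u; Δm = 0.565578 u; E_B = 526.84 MeV; E_B/A = 8.781 MeV
Ni-60 has the higher binding energy per nucleon, so it is the more tightly bound nucleus.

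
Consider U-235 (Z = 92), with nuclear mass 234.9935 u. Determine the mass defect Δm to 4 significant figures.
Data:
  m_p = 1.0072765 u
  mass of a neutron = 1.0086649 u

1.915 u

The nucleus contains 92 protons and 235 − 92 = 143 neutrons.
Total constituent mass: 92 × 1.0072765 + 143 × 1.0086649 = 236.9085187 u
The mass defect is 236.9085187 − 234.9935 = 1.9150187 u.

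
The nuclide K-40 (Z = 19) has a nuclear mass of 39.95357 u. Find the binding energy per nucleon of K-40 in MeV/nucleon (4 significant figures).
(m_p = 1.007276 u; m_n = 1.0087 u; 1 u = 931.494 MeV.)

Σm = 19·m_p + 21·m_n = 19.138244 + 21.1827 = 40.320944 u
The mass defect is 40.320944 − 39.95357 = 0.367374 u.
Binding energy = Δm·c² = 0.367374 × 931.494 MeV/u = 342.207 MeV
Dividing by A = 40 gives 8.555 MeV per nucleon.

8.555 MeV/nucleon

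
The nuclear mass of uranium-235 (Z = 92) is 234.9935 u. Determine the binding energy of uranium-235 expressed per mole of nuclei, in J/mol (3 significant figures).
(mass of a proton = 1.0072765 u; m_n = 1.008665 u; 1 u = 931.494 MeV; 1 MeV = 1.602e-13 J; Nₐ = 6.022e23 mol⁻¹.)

1.72e+14 J/mol

With 92 protons and 143 neutrons (A = 235):
Σm = 92·m_p + 143·m_n = 92.6694380 + 144.239095 = 236.9085330 u
The mass defect is 236.9085330 − 234.9935 = 1.9150330 u.
Binding energy = Δm·c² = 1.9150330 × 931.494 MeV/u = 1783.84 MeV
Per nucleus in joules: 1783.84 MeV × 1.602e-13 J/MeV = 2.8577e-10 J
Per mole: 2.8577e-10 J × 6.022e23 mol⁻¹ = 1.7209e+14 J/mol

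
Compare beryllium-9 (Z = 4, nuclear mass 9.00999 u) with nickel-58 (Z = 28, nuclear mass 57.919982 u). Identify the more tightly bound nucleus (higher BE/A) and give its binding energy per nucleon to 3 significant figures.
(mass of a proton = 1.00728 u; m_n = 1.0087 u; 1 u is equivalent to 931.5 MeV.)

nickel-58; 8.75 MeV/nucleon

beryllium-9: Σm = 4(1.00728) + 5(1.0087) = 9.07262 u; Δm = 0.06263 u; E_B = 58.340 MeV; E_B/A = 6.482 MeV
nickel-58: Σm = 28(1.00728) + 30(1.0087) = 58.46484 u; Δm = 0.544858 u; E_B = 507.54 MeV; E_B/A = 8.751 MeV
nickel-58 has the higher binding energy per nucleon, so it is the more tightly bound nucleus.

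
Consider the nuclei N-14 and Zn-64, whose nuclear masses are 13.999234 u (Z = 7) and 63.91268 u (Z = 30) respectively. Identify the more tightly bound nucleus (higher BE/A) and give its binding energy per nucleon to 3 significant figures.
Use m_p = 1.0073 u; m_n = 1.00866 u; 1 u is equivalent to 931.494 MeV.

N-14: Σm = 7(1.0073) + 7(1.00866) = 14.11172 u; Δm = 0.112486 u; E_B = 104.78 MeV; E_B/A = 7.484 MeV
Zn-64: Σm = 30(1.0073) + 34(1.00866) = 64.51344 u; Δm = 0.60076 u; E_B = 559.60 MeV; E_B/A = 8.744 MeV
Zn-64 has the higher binding energy per nucleon, so it is the more tightly bound nucleus.

Zn-64; 8.74 MeV/nucleon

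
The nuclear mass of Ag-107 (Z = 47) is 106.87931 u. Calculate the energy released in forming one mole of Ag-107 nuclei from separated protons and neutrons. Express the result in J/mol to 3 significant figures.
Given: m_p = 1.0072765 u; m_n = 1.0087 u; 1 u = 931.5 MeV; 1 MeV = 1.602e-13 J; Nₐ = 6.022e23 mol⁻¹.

With 47 protons and 60 neutrons (A = 107):
Total constituent mass: 47 × 1.0072765 + 60 × 1.0087 = 107.8639955 u
Mass defect Δm = 107.8639955 − 106.87931 = 0.9846855 u
Converting to energy: 0.9846855 u × 931.5 MeV/u = 917.235 MeV
Per nucleus in joules: 917.235 MeV × 1.602e-13 J/MeV = 1.4694e-10 J
Per mole: 1.4694e-10 J × 6.022e23 mol⁻¹ = 8.8487e+13 J/mol

8.85e+13 J/mol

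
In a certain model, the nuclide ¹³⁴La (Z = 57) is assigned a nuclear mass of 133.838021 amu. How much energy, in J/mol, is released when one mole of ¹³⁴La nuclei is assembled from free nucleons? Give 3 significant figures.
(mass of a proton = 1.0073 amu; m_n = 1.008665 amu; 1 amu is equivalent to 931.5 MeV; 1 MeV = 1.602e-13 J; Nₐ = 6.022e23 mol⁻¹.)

Σm = 57·m_p + 77·m_n = 57.4161 + 77.667205 = 135.083305 amu
Δm = 135.083305 − 133.838021 = 1.245284 amu
Converting to energy: 1.245284 amu × 931.5 MeV/amu = 1159.98 MeV
Per nucleus in joules: 1159.98 MeV × 1.602e-13 J/MeV = 1.8583e-10 J
Per mole: 1.8583e-10 J × 6.022e23 mol⁻¹ = 1.1191e+14 J/mol

1.12e+14 J/mol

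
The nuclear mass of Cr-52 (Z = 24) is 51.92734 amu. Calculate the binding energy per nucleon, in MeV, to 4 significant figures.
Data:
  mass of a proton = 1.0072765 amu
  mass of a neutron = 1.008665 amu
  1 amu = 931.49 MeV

8.776 MeV/nucleon

The nucleus contains 24 protons and 52 − 24 = 28 neutrons.
Total constituent mass: 24 × 1.0072765 + 28 × 1.008665 = 52.4172560 amu
The mass defect is 52.4172560 − 51.92734 = 0.4899160 amu.
Converting to energy: 0.4899160 amu × 931.49 MeV/amu = 456.352 MeV
Dividing by A = 52 gives 8.776 MeV per nucleon.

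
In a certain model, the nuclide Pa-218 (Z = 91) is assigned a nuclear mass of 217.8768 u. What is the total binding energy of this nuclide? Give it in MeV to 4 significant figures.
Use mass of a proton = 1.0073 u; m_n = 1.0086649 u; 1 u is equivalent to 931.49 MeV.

1759 MeV

Z = 91, so N = A − Z = 218 − 91 = 127.
Mass of separated nucleons = 91(1.0073) + 127(1.0086649) = 91.6643 + 128.1004423 = 219.7647423 u
Mass defect Δm = 219.7647423 − 217.8768 = 1.8879423 u
Converting to energy: 1.8879423 u × 931.49 MeV/u = 1758.60 MeV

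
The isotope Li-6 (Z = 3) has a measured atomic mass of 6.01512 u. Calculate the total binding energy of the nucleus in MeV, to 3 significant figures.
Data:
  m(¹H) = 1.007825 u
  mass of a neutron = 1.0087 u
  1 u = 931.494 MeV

32.1 MeV

The nucleus contains 3 protons and 6 − 3 = 3 neutrons.
Total constituent mass: 3 × 1.007825 + 3 × 1.0087 = 6.049575 u
Δm = 6.049575 − 6.01512 = 0.034455 u
Binding energy = Δm·c² = 0.034455 × 931.494 MeV/u = 32.0946 MeV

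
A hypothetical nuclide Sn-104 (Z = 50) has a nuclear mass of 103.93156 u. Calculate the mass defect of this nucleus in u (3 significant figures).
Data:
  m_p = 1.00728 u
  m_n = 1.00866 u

0.900 u

The nucleus contains 50 protons and 104 − 50 = 54 neutrons.
Mass of separated nucleons = 50(1.00728) + 54(1.00866) = 50.36400 + 54.46764 = 104.83164 u
The mass defect is 104.83164 − 103.93156 = 0.90008 u.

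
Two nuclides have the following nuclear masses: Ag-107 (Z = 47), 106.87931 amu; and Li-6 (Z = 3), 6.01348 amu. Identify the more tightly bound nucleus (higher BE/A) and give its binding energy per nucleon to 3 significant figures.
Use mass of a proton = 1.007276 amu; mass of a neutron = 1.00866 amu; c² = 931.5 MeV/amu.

Ag-107: Σm = 47(1.007276) + 60(1.00866) = 107.861572 amu; Δm = 0.982262 amu; E_B = 914.98 MeV; E_B/A = 8.551 MeV
Li-6: Σm = 3(1.007276) + 3(1.00866) = 6.047808 amu; Δm = 0.034328 amu; E_B = 31.9765 MeV; E_B/A = 5.329 MeV
Ag-107 has the higher binding energy per nucleon, so it is the more tightly bound nucleus.

Ag-107; 8.55 MeV/nucleon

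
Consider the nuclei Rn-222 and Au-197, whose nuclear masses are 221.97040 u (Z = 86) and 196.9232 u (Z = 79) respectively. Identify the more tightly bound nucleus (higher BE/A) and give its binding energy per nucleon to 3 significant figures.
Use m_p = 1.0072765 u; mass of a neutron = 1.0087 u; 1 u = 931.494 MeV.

Rn-222: Σm = 86(1.0072765) + 136(1.0087) = 223.8089790 u; Δm = 1.8385790 u; E_B = 1712.63 MeV; E_B/A = 7.7145 MeV
Au-197: Σm = 79(1.0072765) + 118(1.0087) = 198.6014435 u; Δm = 1.6782435 u; E_B = 1563.27 MeV; E_B/A = 7.935 MeV
Au-197 has the higher binding energy per nucleon, so it is the more tightly bound nucleus.

Au-197; 7.94 MeV/nucleon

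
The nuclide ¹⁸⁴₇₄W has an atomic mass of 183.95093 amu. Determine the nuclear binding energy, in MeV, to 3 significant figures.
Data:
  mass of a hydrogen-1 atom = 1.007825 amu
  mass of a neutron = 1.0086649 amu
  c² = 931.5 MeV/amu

1470 MeV

Z = 74, so N = A − Z = 184 − 74 = 110.
Total constituent mass: 74 × 1.007825 + 110 × 1.0086649 = 185.5321890 amu
Mass defect Δm = 185.5321890 − 183.95093 = 1.5812590 amu
Converting to energy: 1.5812590 amu × 931.5 MeV/amu = 1472.94 MeV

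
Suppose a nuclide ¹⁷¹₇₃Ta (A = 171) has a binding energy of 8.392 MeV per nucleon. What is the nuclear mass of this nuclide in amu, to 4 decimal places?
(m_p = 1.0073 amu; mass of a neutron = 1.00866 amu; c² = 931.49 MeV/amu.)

170.8410 amu

Total binding energy = 171 × 8.392 = 1435.032 MeV
Mass defect = 1435.032 MeV / (931.49 MeV/amu) = 1.540577 amu
Constituent mass = 73(1.0073) + 98(1.00866) = 172.38158 amu
Nuclear mass = 172.38158 − 1.540577 = 170.841003 amu ≈ 170.8410 amu (to 4 decimal places)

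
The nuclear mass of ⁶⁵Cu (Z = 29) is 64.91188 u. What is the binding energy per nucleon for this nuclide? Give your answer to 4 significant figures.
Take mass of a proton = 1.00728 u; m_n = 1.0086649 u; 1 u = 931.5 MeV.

8.759 MeV/nucleon

Mass of separated nucleons = 29(1.00728) + 36(1.0086649) = 29.21112 + 36.3119364 = 65.5230564 u
The mass defect is 65.5230564 − 64.91188 = 0.6111764 u.
Binding energy = Δm·c² = 0.6111764 × 931.5 MeV/u = 569.311 MeV
Per nucleon: 569.311 / 65 = 8.759 MeV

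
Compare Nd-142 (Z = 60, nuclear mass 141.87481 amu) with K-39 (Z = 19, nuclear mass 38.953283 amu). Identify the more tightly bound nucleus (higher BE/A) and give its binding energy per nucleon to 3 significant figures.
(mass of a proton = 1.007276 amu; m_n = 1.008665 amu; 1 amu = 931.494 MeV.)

Nd-142: Σm = 60(1.007276) + 82(1.008665) = 143.147090 amu; Δm = 1.272280 amu; E_B = 1185.1 MeV; E_B/A = 8.346 MeV
K-39: Σm = 19(1.007276) + 20(1.008665) = 39.311544 amu; Δm = 0.358261 amu; E_B = 333.72 MeV; E_B/A = 8.557 MeV
K-39 has the higher binding energy per nucleon, so it is the more tightly bound nucleus.

K-39; 8.56 MeV/nucleon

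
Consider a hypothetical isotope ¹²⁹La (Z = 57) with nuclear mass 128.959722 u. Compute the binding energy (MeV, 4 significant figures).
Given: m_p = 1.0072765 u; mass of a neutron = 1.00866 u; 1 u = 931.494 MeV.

1005 MeV

Σm = 57·m_p + 72·m_n = 57.4147605 + 72.62352 = 130.0382805 u
Δm = 130.0382805 − 128.959722 = 1.0785585 u
E_B = 1.0785585 × 931.494 = 1004.67 MeV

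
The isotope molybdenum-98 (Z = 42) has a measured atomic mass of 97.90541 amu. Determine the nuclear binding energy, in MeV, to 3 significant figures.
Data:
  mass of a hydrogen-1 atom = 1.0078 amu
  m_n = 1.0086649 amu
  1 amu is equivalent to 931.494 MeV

845 MeV

Σm = 42·m(¹H) + 56·m_n = 42.3276 + 56.4852344 = 98.8128344 amu
Mass defect Δm = 98.8128344 − 97.90541 = 0.9074244 amu
Converting to energy: 0.9074244 amu × 931.494 MeV/amu = 845.260 MeV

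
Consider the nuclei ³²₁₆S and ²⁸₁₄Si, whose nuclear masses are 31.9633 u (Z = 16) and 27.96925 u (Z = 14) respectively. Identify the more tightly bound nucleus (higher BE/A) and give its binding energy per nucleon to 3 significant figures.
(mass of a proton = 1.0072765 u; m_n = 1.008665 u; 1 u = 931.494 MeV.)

³²₁₆S: Σm = 16(1.0072765) + 16(1.008665) = 32.2550640 u; Δm = 0.2917640 u; E_B = 271.78 MeV; E_B/A = 8.493 MeV
²⁸₁₄Si: Σm = 14(1.0072765) + 14(1.008665) = 28.2231810 u; Δm = 0.2539310 u; E_B = 236.54 MeV; E_B/A = 8.448 MeV
³²₁₆S has the higher binding energy per nucleon, so it is the more tightly bound nucleus.

³²₁₆S; 8.49 MeV/nucleon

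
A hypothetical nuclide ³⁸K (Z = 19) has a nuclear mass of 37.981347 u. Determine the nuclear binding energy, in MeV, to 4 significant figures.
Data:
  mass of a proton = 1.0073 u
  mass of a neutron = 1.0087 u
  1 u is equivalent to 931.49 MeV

300.5 MeV

Total constituent mass: 19 × 1.0073 + 19 × 1.0087 = 38.3040 u
Δm = 38.3040 − 37.981347 = 0.322653 u
Binding energy = Δm·c² = 0.322653 × 931.49 MeV/u = 300.548 MeV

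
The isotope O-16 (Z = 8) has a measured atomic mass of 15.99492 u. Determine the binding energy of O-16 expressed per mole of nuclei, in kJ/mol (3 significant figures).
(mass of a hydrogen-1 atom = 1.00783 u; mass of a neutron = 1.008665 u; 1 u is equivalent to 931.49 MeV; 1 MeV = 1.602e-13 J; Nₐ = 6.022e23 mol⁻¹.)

1.23e+10 kJ/mol

Mass of separated nucleons = 8(1.00783) + 8(1.008665) = 8.06264 + 8.069320 = 16.131960 u
Δm = 16.131960 − 15.99492 = 0.137040 u
Converting to energy: 0.137040 u × 931.49 MeV/u = 127.651 MeV
Per nucleus in joules: 127.651 MeV × 1.602e-13 J/MeV = 2.0450e-11 J
Per mole: 2.0450e-11 J × 6.022e23 mol⁻¹ = 1.2315e+13 J/mol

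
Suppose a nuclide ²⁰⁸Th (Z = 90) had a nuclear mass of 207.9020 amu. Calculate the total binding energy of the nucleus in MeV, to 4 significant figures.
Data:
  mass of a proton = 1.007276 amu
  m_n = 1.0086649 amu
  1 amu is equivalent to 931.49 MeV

1654 MeV

Z = 90, so N = A − Z = 208 − 90 = 118.
Mass of separated nucleons = 90(1.007276) + 118(1.0086649) = 90.654840 + 119.0224582 = 209.6772982 amu
Δm = 209.6772982 − 207.9020 = 1.7752982 amu
Converting to energy: 1.7752982 amu × 931.49 MeV/amu = 1653.67 MeV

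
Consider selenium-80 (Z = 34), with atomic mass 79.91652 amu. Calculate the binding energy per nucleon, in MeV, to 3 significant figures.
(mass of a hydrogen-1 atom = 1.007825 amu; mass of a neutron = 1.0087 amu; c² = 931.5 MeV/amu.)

Z = 34, so N = A − Z = 80 − 34 = 46.
Mass of separated nucleons = 34(1.007825) + 46(1.0087) = 34.266050 + 46.4002 = 80.666250 amu
Δm = 80.666250 − 79.91652 = 0.749730 amu
Converting to energy: 0.749730 amu × 931.5 MeV/amu = 698.373 MeV
Dividing by A = 80 gives 8.730 MeV per nucleon.

8.73 MeV/nucleon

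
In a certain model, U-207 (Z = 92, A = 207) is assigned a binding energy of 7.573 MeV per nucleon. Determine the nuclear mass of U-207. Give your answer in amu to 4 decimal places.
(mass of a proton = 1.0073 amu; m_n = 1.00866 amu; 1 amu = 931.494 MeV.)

206.9846 amu

Total binding energy = 207 × 7.573 = 1567.611 MeV
Mass defect = 1567.611 MeV / (931.494 MeV/amu) = 1.682900 amu
Constituent mass = 92(1.0073) + 115(1.00866) = 208.66750 amu
Nuclear mass = 208.66750 − 1.682900 = 206.984600 amu ≈ 206.9846 amu (to 4 decimal places)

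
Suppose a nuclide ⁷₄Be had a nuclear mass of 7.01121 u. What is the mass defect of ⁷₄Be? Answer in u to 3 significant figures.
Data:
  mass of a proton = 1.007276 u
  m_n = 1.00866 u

0.0439 u

With 4 protons and 3 neutrons (A = 7):
Σm = 4·m_p + 3·m_n = 4.029104 + 3.02598 = 7.055084 u
Mass defect Δm = 7.055084 − 7.01121 = 0.043874 u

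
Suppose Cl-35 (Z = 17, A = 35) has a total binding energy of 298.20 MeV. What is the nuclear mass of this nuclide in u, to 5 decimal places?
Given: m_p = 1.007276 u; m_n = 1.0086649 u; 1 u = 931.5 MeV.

34.95953 u

Mass defect = 298.20 MeV / (931.5 MeV/u) = 0.3201288 u
Constituent mass = 17(1.007276) + 18(1.0086649) = 35.2796602 u
Nuclear mass = 35.2796602 − 0.3201288 = 34.9595314 u ≈ 34.95953 u (to 5 decimal places)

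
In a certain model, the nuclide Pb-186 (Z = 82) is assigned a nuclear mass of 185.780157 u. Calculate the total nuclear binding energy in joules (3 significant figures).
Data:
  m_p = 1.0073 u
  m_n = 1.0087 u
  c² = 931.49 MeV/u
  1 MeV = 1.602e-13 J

Σm = 82·m_p + 104·m_n = 82.5986 + 104.9048 = 187.5034 u
Mass defect Δm = 187.5034 − 185.780157 = 1.723243 u
Binding energy = Δm·c² = 1.723243 × 931.49 MeV/u = 1605.18 MeV
In joules: 1605.18 MeV × 1.602e-13 J/MeV = 2.5715e-10 J

2.57e-10 J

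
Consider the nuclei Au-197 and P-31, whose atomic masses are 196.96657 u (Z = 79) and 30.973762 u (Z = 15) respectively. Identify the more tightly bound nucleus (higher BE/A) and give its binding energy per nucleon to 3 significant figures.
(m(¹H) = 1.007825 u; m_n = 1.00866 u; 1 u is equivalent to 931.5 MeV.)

Au-197: Σm = 79(1.007825) + 118(1.00866) = 198.640055 u; Δm = 1.673485 u; E_B = 1558.9 MeV; E_B/A = 7.913 MeV
P-31: Σm = 15(1.007825) + 16(1.00866) = 31.255935 u; Δm = 0.282173 u; E_B = 262.84 MeV; E_B/A = 8.479 MeV
P-31 has the higher binding energy per nucleon, so it is the more tightly bound nucleus.

P-31; 8.48 MeV/nucleon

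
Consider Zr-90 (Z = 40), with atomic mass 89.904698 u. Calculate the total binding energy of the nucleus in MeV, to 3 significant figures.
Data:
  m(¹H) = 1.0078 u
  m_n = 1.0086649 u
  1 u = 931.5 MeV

Z = 40, so N = A − Z = 90 − 40 = 50.
Σm = 40·m(¹H) + 50·m_n = 40.3120 + 50.4332450 = 90.7452450 u
Mass defect Δm = 90.7452450 − 89.904698 = 0.8405470 u
Converting to energy: 0.8405470 u × 931.5 MeV/u = 782.970 MeV

783 MeV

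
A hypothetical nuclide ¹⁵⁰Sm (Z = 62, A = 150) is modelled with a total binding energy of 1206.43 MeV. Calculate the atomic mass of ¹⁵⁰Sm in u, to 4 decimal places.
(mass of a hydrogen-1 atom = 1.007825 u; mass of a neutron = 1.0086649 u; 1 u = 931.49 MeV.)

Mass defect = 1206.43 MeV / (931.49 MeV/u) = 1.295162 u
Constituent mass = 62(1.007825) + 88(1.0086649) = 151.2476612 u
Atomic mass = 151.2476612 − 1.295162 = 149.9524992 u ≈ 149.9525 u (to 4 decimal places)

149.9525 u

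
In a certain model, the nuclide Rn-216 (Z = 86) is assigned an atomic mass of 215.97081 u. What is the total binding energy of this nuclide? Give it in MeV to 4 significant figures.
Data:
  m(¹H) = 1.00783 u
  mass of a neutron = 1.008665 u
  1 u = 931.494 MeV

1704 MeV

Total constituent mass: 86 × 1.00783 + 130 × 1.008665 = 217.799830 u
The mass defect is 217.799830 − 215.97081 = 1.829020 u.
E_B = 1.829020 × 931.494 = 1703.72 MeV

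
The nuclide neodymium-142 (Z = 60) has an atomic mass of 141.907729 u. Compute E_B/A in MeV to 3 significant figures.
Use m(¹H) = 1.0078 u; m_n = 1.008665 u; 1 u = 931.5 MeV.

8.34 MeV/nucleon

Z = 60, so N = A − Z = 142 − 60 = 82.
Σm = 60·m(¹H) + 82·m_n = 60.4680 + 82.710530 = 143.178530 u
Δm = 143.178530 − 141.907729 = 1.270801 u
Binding energy = Δm·c² = 1.270801 × 931.5 MeV/u = 1183.75 MeV
BE/A = 1183.75 MeV / 142 = 8.336 MeV/nucleon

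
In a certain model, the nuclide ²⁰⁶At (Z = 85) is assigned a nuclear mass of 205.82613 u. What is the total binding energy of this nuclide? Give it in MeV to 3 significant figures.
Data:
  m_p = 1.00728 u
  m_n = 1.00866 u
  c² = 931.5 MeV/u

The nucleus contains 85 protons and 206 − 85 = 121 neutrons.
Mass of separated nucleons = 85(1.00728) + 121(1.00866) = 85.61880 + 122.04786 = 207.66666 u
The mass defect is 207.66666 − 205.82613 = 1.84053 u.
Binding energy = Δm·c² = 1.84053 × 931.5 MeV/u = 1714.45 MeV

1710 MeV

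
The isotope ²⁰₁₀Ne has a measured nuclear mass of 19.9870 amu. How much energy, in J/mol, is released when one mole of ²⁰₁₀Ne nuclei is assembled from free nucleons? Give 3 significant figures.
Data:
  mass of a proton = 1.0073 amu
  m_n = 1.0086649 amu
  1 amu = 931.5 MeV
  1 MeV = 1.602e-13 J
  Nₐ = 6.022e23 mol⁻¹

Z = 10, so N = A − Z = 20 − 10 = 10.
Σm = 10·m_p + 10·m_n = 10.0730 + 10.0866490 = 20.1596490 amu
Δm = 20.1596490 − 19.9870 = 0.1726490 amu
Binding energy = Δm·c² = 0.1726490 × 931.5 MeV/amu = 160.823 MeV
Per nucleus in joules: 160.823 MeV × 1.602e-13 J/MeV = 2.5764e-11 J
Per mole: 2.5764e-11 J × 6.022e23 mol⁻¹ = 1.5515e+13 J/mol

1.55e+13 J/mol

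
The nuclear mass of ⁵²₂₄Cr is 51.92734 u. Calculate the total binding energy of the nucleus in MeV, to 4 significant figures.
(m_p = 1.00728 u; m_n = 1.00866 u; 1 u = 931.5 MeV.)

456.3 MeV

Z = 24, so N = A − Z = 52 − 24 = 28.
Σm = 24·m_p + 28·m_n = 24.17472 + 28.24248 = 52.41720 u
Mass defect Δm = 52.41720 − 51.92734 = 0.48986 u
E_B = 0.48986 × 931.5 = 456.305 MeV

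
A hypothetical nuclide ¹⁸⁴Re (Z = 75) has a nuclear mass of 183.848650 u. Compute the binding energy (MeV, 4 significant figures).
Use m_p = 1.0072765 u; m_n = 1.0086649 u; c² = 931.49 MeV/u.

1529 MeV

Total constituent mass: 75 × 1.0072765 + 109 × 1.0086649 = 185.4902116 u
The mass defect is 185.4902116 − 183.848650 = 1.6415616 u.
Converting to energy: 1.6415616 u × 931.49 MeV/u = 1529.10 MeV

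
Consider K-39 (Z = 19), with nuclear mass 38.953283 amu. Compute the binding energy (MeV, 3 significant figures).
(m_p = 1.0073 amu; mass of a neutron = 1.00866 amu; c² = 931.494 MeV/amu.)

With 19 protons and 20 neutrons (A = 39):
Total constituent mass: 19 × 1.0073 + 20 × 1.00866 = 39.31190 amu
Mass defect Δm = 39.31190 − 38.953283 = 0.358617 amu
E_B = 0.358617 × 931.494 = 334.050 MeV

334 MeV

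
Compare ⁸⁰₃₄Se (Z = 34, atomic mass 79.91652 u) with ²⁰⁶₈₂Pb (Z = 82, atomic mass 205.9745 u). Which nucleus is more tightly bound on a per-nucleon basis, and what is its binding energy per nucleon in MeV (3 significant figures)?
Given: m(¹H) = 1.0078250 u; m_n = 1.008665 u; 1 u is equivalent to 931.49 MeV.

⁸⁰₃₄Se: Σm = 34(1.0078250) + 46(1.008665) = 80.6646400 u; Δm = 0.7481200 u; E_B = 696.87 MeV; E_B/A = 8.711 MeV
²⁰⁶₈₂Pb: Σm = 82(1.0078250) + 124(1.008665) = 207.7161100 u; Δm = 1.7416100 u; E_B = 1622.3 MeV; E_B/A = 7.875 MeV
⁸⁰₃₄Se has the higher binding energy per nucleon, so it is the more tightly bound nucleus.

⁸⁰₃₄Se; 8.71 MeV/nucleon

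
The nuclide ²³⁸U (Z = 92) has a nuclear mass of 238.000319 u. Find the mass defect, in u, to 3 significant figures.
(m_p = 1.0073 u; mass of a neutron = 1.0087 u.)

1.94 u

Mass of separated nucleons = 92(1.0073) + 146(1.0087) = 92.6716 + 147.2702 = 239.9418 u
The mass defect is 239.9418 − 238.000319 = 1.941481 u.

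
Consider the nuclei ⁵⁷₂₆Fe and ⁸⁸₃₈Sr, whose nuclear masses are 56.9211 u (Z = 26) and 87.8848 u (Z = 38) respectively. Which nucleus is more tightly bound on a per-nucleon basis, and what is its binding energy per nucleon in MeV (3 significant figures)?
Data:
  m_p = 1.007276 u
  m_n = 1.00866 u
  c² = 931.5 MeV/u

⁵⁷₂₆Fe; 8.77 MeV/nucleon

⁵⁷₂₆Fe: Σm = 26(1.007276) + 31(1.00866) = 57.457636 u; Δm = 0.536536 u; E_B = 499.78 MeV; E_B/A = 8.768 MeV
⁸⁸₃₈Sr: Σm = 38(1.007276) + 50(1.00866) = 88.709488 u; Δm = 0.824688 u; E_B = 768.20 MeV; E_B/A = 8.730 MeV
⁵⁷₂₆Fe has the higher binding energy per nucleon, so it is the more tightly bound nucleus.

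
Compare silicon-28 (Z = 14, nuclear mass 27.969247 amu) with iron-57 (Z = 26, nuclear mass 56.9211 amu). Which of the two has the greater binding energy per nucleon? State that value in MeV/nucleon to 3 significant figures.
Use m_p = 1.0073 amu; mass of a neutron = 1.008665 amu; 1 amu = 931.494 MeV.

iron-57; 8.78 MeV/nucleon

silicon-28: Σm = 14(1.0073) + 14(1.008665) = 28.223510 amu; Δm = 0.254263 amu; E_B = 236.84 MeV; E_B/A = 8.459 MeV
iron-57: Σm = 26(1.0073) + 31(1.008665) = 57.458415 amu; Δm = 0.537315 amu; E_B = 500.51 MeV; E_B/A = 8.781 MeV
iron-57 has the higher binding energy per nucleon, so it is the more tightly bound nucleus.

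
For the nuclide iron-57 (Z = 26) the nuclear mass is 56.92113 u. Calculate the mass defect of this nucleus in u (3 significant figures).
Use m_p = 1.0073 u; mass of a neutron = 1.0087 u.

0.538 u

Z = 26, so N = A − Z = 57 − 26 = 31.
Σm = 26·m_p + 31·m_n = 26.1898 + 31.2697 = 57.4595 u
Mass defect Δm = 57.4595 − 56.92113 = 0.53837 u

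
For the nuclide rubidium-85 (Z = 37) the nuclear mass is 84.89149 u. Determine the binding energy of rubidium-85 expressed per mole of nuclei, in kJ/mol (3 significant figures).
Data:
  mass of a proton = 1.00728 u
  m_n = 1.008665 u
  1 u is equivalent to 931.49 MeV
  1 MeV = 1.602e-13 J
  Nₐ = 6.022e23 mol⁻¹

7.13e+10 kJ/mol

Mass of separated nucleons = 37(1.00728) + 48(1.008665) = 37.26936 + 48.415920 = 85.685280 u
Δm = 85.685280 − 84.89149 = 0.793790 u
Converting to energy: 0.793790 u × 931.49 MeV/u = 739.407 MeV
Per nucleus in joules: 739.407 MeV × 1.602e-13 J/MeV = 1.1845e-10 J
Per mole: 1.1845e-10 J × 6.022e23 mol⁻¹ = 7.1331e+13 J/mol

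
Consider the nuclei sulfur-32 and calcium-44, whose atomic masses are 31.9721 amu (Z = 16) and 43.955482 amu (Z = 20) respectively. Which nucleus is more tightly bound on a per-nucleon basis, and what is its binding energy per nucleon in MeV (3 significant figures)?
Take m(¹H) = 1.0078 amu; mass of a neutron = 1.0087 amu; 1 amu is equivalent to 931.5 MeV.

calcium-44; 8.67 MeV/nucleon

sulfur-32: Σm = 16(1.0078) + 16(1.0087) = 32.2640 amu; Δm = 0.2919 amu; E_B = 271.90 MeV; E_B/A = 8.497 MeV
calcium-44: Σm = 20(1.0078) + 24(1.0087) = 44.3648 amu; Δm = 0.409318 amu; E_B = 381.28 MeV; E_B/A = 8.665 MeV
calcium-44 has the higher binding energy per nucleon, so it is the more tightly bound nucleus.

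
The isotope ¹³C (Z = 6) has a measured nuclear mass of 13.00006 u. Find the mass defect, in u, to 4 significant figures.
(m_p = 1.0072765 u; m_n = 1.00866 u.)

0.1042 u

Total constituent mass: 6 × 1.0072765 + 7 × 1.00866 = 13.1042790 u
Mass defect Δm = 13.1042790 − 13.00006 = 0.1042190 u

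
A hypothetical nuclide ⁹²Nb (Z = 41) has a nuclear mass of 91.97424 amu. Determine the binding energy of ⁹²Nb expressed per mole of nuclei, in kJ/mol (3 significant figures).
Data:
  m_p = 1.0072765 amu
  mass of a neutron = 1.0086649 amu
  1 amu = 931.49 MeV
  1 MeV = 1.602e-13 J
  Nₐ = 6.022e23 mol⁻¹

6.88e+10 kJ/mol

With 41 protons and 51 neutrons (A = 92):
Σm = 41·m_p + 51·m_n = 41.2983365 + 51.4419099 = 92.7402464 amu
Δm = 92.7402464 − 91.97424 = 0.7660064 amu
E_B = 0.7660064 × 931.49 = 713.527 MeV
Per nucleus in joules: 713.527 MeV × 1.602e-13 J/MeV = 1.1431e-10 J
Per mole: 1.1431e-10 J × 6.022e23 mol⁻¹ = 6.8837e+13 J/mol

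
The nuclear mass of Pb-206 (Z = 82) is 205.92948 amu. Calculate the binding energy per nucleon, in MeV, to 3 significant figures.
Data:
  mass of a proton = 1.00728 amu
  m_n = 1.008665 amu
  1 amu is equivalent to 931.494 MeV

The nucleus contains 82 protons and 206 − 82 = 124 neutrons.
Mass of separated nucleons = 82(1.00728) + 124(1.008665) = 82.59696 + 125.074460 = 207.671420 amu
Δm = 207.671420 − 205.92948 = 1.741940 amu
Converting to energy: 1.741940 amu × 931.494 MeV/amu = 1622.61 MeV
Dividing by A = 206 gives 7.877 MeV per nucleon.

7.88 MeV/nucleon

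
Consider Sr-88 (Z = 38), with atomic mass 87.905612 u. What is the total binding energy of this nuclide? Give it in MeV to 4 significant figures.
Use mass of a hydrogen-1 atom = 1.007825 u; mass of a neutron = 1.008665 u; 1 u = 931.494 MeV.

With 38 protons and 50 neutrons (A = 88):
Total constituent mass: 38 × 1.007825 + 50 × 1.008665 = 88.730600 u
Δm = 88.730600 − 87.905612 = 0.824988 u
E_B = 0.824988 × 931.494 = 768.471 MeV

768.5 MeV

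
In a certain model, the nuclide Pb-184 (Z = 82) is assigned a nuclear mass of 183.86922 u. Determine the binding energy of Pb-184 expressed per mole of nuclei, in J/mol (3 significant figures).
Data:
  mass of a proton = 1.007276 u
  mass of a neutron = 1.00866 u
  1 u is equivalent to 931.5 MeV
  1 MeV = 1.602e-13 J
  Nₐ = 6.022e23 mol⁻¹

1.45e+14 J/mol

The nucleus contains 82 protons and 184 − 82 = 102 neutrons.
Σm = 82·m_p + 102·m_n = 82.596632 + 102.88332 = 185.479952 u
Δm = 185.479952 − 183.86922 = 1.610732 u
Binding energy = Δm·c² = 1.610732 × 931.5 MeV/u = 1500.40 MeV
Per nucleus in joules: 1500.40 MeV × 1.602e-13 J/MeV = 2.4036e-10 J
Per mole: 2.4036e-10 J × 6.022e23 mol⁻¹ = 1.4474e+14 J/mol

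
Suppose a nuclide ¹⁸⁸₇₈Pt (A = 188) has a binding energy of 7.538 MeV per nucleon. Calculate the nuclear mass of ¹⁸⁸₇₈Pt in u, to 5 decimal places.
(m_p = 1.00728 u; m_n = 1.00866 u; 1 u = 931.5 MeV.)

Total binding energy = 188 × 7.538 = 1417.144 MeV
Mass defect = 1417.144 MeV / (931.5 MeV/u) = 1.5213570 u
Constituent mass = 78(1.00728) + 110(1.00866) = 189.52044 u
Nuclear mass = 189.52044 − 1.5213570 = 187.9990830 u ≈ 187.99908 u (to 5 decimal places)

187.99908 u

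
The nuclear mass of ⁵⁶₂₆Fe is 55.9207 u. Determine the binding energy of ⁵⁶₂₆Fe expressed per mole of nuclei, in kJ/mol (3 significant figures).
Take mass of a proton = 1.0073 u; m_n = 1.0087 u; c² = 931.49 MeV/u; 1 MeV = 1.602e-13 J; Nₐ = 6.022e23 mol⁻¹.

Total constituent mass: 26 × 1.0073 + 30 × 1.0087 = 56.4508 u
Δm = 56.4508 − 55.9207 = 0.5301 u
Binding energy = Δm·c² = 0.5301 × 931.49 MeV/u = 493.783 MeV
Per nucleus in joules: 493.783 MeV × 1.602e-13 J/MeV = 7.9104e-11 J
Per mole: 7.9104e-11 J × 6.022e23 mol⁻¹ = 4.7636e+13 J/mol

4.76e+10 kJ/mol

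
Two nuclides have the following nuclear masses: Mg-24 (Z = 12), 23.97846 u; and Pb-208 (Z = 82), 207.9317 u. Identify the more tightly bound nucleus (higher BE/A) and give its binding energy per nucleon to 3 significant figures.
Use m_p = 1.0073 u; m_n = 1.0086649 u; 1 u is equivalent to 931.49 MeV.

Mg-24: Σm = 12(1.0073) + 12(1.0086649) = 24.1915788 u; Δm = 0.2131188 u; E_B = 198.52 MeV; E_B/A = 8.272 MeV
Pb-208: Σm = 82(1.0073) + 126(1.0086649) = 209.6903774 u; Δm = 1.7586774 u; E_B = 1638.2 MeV; E_B/A = 7.876 MeV
Mg-24 has the higher binding energy per nucleon, so it is the more tightly bound nucleus.

Mg-24; 8.27 MeV/nucleon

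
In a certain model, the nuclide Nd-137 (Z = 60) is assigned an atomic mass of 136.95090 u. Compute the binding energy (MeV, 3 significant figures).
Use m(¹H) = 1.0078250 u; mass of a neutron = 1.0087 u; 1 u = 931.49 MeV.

Σm = 60·m(¹H) + 77·m_n = 60.4695000 + 77.6699 = 138.1394000 u
Δm = 138.1394000 − 136.95090 = 1.1885000 u
Binding energy = Δm·c² = 1.1885000 × 931.49 MeV/u = 1107.08 MeV

1110 MeV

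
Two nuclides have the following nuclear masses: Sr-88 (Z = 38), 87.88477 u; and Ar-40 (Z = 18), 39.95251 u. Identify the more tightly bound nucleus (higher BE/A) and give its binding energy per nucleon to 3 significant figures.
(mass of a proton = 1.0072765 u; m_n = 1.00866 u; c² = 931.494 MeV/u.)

Sr-88: Σm = 38(1.0072765) + 50(1.00866) = 88.7095070 u; Δm = 0.8247370 u; E_B = 768.24 MeV; E_B/A = 8.730 MeV
Ar-40: Σm = 18(1.0072765) + 22(1.00866) = 40.3214970 u; Δm = 0.3689870 u; E_B = 343.71 MeV; E_B/A = 8.593 MeV
Sr-88 has the higher binding energy per nucleon, so it is the more tightly bound nucleus.

Sr-88; 8.73 MeV/nucleon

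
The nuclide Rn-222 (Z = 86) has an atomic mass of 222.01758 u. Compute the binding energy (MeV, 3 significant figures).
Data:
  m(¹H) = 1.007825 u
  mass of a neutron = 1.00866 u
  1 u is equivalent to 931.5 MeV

1710 MeV

Z = 86, so N = A − Z = 222 − 86 = 136.
Total constituent mass: 86 × 1.007825 + 136 × 1.00866 = 223.850710 u
The mass defect is 223.850710 − 222.01758 = 1.833130 u.
E_B = 1.833130 × 931.5 = 1707.56 MeV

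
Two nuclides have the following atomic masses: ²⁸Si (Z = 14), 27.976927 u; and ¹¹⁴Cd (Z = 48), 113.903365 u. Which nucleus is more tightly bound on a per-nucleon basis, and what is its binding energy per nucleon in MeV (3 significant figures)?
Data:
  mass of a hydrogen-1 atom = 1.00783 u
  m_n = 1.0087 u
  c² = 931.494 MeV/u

²⁸Si: Σm = 14(1.00783) + 14(1.0087) = 28.23142 u; Δm = 0.254493 u; E_B = 237.06 MeV; E_B/A = 8.466 MeV
¹¹⁴Cd: Σm = 48(1.00783) + 66(1.0087) = 114.95004 u; Δm = 1.046675 u; E_B = 974.97 MeV; E_B/A = 8.552 MeV
¹¹⁴Cd has the higher binding energy per nucleon, so it is the more tightly bound nucleus.

¹¹⁴Cd; 8.55 MeV/nucleon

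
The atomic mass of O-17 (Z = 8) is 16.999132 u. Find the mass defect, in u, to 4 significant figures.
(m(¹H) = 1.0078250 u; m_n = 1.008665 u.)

0.1415 u

The nucleus contains 8 protons and 17 − 8 = 9 neutrons.
Σm = 8·m(¹H) + 9·m_n = 8.0626000 + 9.077985 = 17.1405850 u
Mass defect Δm = 17.1405850 − 16.999132 = 0.1414530 u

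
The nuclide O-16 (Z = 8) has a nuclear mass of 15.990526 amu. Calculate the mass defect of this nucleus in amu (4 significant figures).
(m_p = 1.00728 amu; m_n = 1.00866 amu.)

Z = 8, so N = A − Z = 16 − 8 = 8.
Total constituent mass: 8 × 1.00728 + 8 × 1.00866 = 16.12752 amu
The mass defect is 16.12752 − 15.990526 = 0.136994 amu.

0.1370 amu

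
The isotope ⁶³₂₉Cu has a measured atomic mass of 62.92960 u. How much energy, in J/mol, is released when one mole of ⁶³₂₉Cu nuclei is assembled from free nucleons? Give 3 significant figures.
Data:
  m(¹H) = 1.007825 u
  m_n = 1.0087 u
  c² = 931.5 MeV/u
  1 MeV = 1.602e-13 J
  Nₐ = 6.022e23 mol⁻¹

5.33e+13 J/mol

Σm = 29·m(¹H) + 34·m_n = 29.226925 + 34.2958 = 63.522725 u
Mass defect Δm = 63.522725 − 62.92960 = 0.593125 u
E_B = 0.593125 × 931.5 = 552.496 MeV
Per nucleus in joules: 552.496 MeV × 1.602e-13 J/MeV = 8.8510e-11 J
Per mole: 8.8510e-11 J × 6.022e23 mol⁻¹ = 5.3301e+13 J/mol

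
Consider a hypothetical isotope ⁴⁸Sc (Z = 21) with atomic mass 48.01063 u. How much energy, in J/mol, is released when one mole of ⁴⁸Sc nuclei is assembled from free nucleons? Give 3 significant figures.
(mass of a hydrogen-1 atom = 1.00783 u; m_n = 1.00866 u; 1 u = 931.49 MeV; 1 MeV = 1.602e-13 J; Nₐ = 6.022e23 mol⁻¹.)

Σm = 21·m(¹H) + 27·m_n = 21.16443 + 27.23382 = 48.39825 u
The mass defect is 48.39825 − 48.01063 = 0.38762 u.
Binding energy = Δm·c² = 0.38762 × 931.49 MeV/u = 361.064 MeV
Per nucleus in joules: 361.064 MeV × 1.602e-13 J/MeV = 5.7842e-11 J
Per mole: 5.7842e-11 J × 6.022e23 mol⁻¹ = 3.4832e+13 J/mol

3.48e+13 J/mol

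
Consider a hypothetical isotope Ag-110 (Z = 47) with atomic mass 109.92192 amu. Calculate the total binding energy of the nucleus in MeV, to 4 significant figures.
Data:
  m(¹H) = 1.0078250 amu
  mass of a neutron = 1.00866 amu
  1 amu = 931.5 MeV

923.5 MeV

Σm = 47·m(¹H) + 63·m_n = 47.3677750 + 63.54558 = 110.9133550 amu
Mass defect Δm = 110.9133550 − 109.92192 = 0.9914350 amu
Binding energy = Δm·c² = 0.9914350 × 931.5 MeV/amu = 923.522 MeV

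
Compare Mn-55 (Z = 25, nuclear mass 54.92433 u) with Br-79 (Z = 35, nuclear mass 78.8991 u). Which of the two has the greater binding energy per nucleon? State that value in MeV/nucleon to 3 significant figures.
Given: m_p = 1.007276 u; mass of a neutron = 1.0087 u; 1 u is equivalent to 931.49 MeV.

Mn-55: Σm = 25(1.007276) + 30(1.0087) = 55.442900 u; Δm = 0.518570 u; E_B = 483.04 MeV; E_B/A = 8.783 MeV
Br-79: Σm = 35(1.007276) + 44(1.0087) = 79.637460 u; Δm = 0.738360 u; E_B = 687.77 MeV; E_B/A = 8.706 MeV
Mn-55 has the higher binding energy per nucleon, so it is the more tightly bound nucleus.

Mn-55; 8.78 MeV/nucleon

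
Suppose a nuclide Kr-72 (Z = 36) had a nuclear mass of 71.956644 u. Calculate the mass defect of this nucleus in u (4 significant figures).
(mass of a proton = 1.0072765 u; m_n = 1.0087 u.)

Z = 36, so N = A − Z = 72 − 36 = 36.
Total constituent mass: 36 × 1.0072765 + 36 × 1.0087 = 72.5751540 u
Mass defect Δm = 72.5751540 − 71.956644 = 0.6185100 u

0.6185 u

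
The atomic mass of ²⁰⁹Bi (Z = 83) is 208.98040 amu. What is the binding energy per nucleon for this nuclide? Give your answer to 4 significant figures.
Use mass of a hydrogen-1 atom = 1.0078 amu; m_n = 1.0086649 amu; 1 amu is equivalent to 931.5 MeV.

7.839 MeV/nucleon

With 83 protons and 126 neutrons (A = 209):
Total constituent mass: 83 × 1.0078 + 126 × 1.0086649 = 210.7391774 amu
Δm = 210.7391774 − 208.98040 = 1.7587774 amu
E_B = 1.7587774 × 931.5 = 1638.30 MeV
Dividing by A = 209 gives 7.839 MeV per nucleon.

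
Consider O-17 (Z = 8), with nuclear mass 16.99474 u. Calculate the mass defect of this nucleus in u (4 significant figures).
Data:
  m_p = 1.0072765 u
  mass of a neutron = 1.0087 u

0.1418 u

Mass of separated nucleons = 8(1.0072765) + 9(1.0087) = 8.0582120 + 9.0783 = 17.1365120 u
The mass defect is 17.1365120 − 16.99474 = 0.1417720 u.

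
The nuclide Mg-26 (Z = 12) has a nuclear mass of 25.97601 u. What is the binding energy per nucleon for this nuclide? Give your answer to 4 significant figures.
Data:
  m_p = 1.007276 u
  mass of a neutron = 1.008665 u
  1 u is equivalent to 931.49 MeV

8.334 MeV/nucleon

With 12 protons and 14 neutrons (A = 26):
Total constituent mass: 12 × 1.007276 + 14 × 1.008665 = 26.208622 u
Mass defect Δm = 26.208622 − 25.97601 = 0.232612 u
Binding energy = Δm·c² = 0.232612 × 931.49 MeV/u = 216.676 MeV
Dividing by A = 26 gives 8.334 MeV per nucleon.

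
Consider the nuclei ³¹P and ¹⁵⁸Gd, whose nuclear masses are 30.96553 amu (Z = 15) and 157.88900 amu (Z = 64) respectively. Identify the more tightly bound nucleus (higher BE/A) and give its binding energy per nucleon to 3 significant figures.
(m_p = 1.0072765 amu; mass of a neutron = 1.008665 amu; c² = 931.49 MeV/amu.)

³¹P; 8.48 MeV/nucleon

³¹P: Σm = 15(1.0072765) + 16(1.008665) = 31.2477875 amu; Δm = 0.2822575 amu; E_B = 262.92 MeV; E_B/A = 8.481 MeV
¹⁵⁸Gd: Σm = 64(1.0072765) + 94(1.008665) = 159.2802060 amu; Δm = 1.3912060 amu; E_B = 1295.9 MeV; E_B/A = 8.202 MeV
³¹P has the higher binding energy per nucleon, so it is the more tightly bound nucleus.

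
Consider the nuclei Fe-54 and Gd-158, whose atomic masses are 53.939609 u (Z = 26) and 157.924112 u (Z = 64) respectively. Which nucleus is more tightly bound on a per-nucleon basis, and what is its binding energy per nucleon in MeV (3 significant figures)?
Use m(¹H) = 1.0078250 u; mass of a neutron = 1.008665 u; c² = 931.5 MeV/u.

Fe-54: Σm = 26(1.0078250) + 28(1.008665) = 54.4460700 u; Δm = 0.5064610 u; E_B = 471.77 MeV; E_B/A = 8.736 MeV
Gd-158: Σm = 64(1.0078250) + 94(1.008665) = 159.3153100 u; Δm = 1.3911980 u; E_B = 1295.9 MeV; E_B/A = 8.202 MeV
Fe-54 has the higher binding energy per nucleon, so it is the more tightly bound nucleus.

Fe-54; 8.74 MeV/nucleon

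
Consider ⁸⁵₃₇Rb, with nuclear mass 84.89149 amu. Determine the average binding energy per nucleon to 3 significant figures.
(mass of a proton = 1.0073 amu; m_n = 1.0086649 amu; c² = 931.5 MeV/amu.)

The nucleus contains 37 protons and 85 − 37 = 48 neutrons.
Σm = 37·m_p + 48·m_n = 37.2701 + 48.4159152 = 85.6860152 amu
Δm = 85.6860152 − 84.89149 = 0.7945252 amu
Converting to energy: 0.7945252 amu × 931.5 MeV/amu = 740.100 MeV
BE/A = 740.100 MeV / 85 = 8.707 MeV/nucleon

8.71 MeV/nucleon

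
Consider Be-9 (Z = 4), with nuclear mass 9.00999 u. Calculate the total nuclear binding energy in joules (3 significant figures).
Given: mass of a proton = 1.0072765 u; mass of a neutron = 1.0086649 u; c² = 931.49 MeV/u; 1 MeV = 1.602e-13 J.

Total constituent mass: 4 × 1.0072765 + 5 × 1.0086649 = 9.0724305 u
Mass defect Δm = 9.0724305 − 9.00999 = 0.0624405 u
Binding energy = Δm·c² = 0.0624405 × 931.49 MeV/u = 58.1627 MeV
In joules: 58.1627 MeV × 1.602e-13 J/MeV = 9.3177e-12 J

9.32e-12 J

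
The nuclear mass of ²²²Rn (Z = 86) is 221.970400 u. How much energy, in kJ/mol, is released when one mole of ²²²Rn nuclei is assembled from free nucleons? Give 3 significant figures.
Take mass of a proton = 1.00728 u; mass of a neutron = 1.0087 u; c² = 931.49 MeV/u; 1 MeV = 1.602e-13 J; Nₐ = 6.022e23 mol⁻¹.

1.65e+11 kJ/mol

Z = 86, so N = A − Z = 222 − 86 = 136.
Total constituent mass: 86 × 1.00728 + 136 × 1.0087 = 223.80928 u
Δm = 223.80928 − 221.970400 = 1.838880 u
E_B = 1.838880 × 931.49 = 1712.90 MeV
Per nucleus in joules: 1712.90 MeV × 1.602e-13 J/MeV = 2.7441e-10 J
Per mole: 2.7441e-10 J × 6.022e23 mol⁻¹ = 1.6525e+14 J/mol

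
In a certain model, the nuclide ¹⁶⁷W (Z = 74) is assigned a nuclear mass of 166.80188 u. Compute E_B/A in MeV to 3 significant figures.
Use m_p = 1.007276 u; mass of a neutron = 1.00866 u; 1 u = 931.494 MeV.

The nucleus contains 74 protons and 167 − 74 = 93 neutrons.
Σm = 74·m_p + 93·m_n = 74.538424 + 93.80538 = 168.343804 u
Δm = 168.343804 − 166.80188 = 1.541924 u
Binding energy = Δm·c² = 1.541924 × 931.494 MeV/u = 1436.29 MeV
Dividing by A = 167 gives 8.601 MeV per nucleon.

8.60 MeV/nucleon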